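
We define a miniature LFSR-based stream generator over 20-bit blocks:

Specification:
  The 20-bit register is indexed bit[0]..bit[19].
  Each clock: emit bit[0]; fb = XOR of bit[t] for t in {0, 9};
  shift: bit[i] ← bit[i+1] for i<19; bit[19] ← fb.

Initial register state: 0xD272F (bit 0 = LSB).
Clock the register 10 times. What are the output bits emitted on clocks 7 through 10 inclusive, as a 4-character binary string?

0011

reg_0 = 0xD272F
clock 1: out=1, reg = 0x69397
clock 2: out=1, reg = 0x349CB
clock 3: out=1, reg = 0x9A4E5
clock 4: out=1, reg = 0xCD272
clock 5: out=0, reg = 0xE6939
clock 6: out=1, reg = 0xF349C
clock 7: out=0, reg = 0x79A4E
clock 8: out=0, reg = 0xBCD27
clock 9: out=1, reg = 0xDE693
clock 10: out=1, reg = 0x6F349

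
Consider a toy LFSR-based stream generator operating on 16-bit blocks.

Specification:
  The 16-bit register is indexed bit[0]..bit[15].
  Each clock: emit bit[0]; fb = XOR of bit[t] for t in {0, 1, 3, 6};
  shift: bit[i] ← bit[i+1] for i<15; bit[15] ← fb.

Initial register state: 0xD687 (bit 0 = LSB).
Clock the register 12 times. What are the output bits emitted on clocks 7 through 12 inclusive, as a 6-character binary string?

reg_0 = 0xD687
clock 1: out=1, reg = 0x6B43
clock 2: out=1, reg = 0xB5A1
clock 3: out=1, reg = 0xDAD0
clock 4: out=0, reg = 0xED68
clock 5: out=0, reg = 0x76B4
clock 6: out=0, reg = 0x3B5A
clock 7: out=0, reg = 0x9DAD
clock 8: out=1, reg = 0x4ED6
clock 9: out=0, reg = 0x276B
clock 10: out=1, reg = 0x13B5
clock 11: out=1, reg = 0x89DA
clock 12: out=0, reg = 0xC4ED

010110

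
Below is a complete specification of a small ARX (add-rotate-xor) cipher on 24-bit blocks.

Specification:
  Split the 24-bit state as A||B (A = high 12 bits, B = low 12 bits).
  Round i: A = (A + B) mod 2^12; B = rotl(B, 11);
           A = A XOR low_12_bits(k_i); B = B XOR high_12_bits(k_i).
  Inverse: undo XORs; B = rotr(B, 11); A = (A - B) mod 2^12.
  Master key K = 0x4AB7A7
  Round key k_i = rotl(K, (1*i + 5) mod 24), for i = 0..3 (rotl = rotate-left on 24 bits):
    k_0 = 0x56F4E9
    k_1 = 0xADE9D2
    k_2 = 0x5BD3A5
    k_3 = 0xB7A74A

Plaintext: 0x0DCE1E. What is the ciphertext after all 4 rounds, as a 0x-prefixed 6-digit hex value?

s_0 = plaintext = 0x0DCE1E
s_1 = Round(s_0, k_0) = 0xA13260
s_2 = Round(s_1, k_1) = 0x5A1BEE
s_3 = Round(s_2, k_2) = 0x22A04A
s_4 = Round(s_3, k_3) = 0x53EB5F

0x53EB5F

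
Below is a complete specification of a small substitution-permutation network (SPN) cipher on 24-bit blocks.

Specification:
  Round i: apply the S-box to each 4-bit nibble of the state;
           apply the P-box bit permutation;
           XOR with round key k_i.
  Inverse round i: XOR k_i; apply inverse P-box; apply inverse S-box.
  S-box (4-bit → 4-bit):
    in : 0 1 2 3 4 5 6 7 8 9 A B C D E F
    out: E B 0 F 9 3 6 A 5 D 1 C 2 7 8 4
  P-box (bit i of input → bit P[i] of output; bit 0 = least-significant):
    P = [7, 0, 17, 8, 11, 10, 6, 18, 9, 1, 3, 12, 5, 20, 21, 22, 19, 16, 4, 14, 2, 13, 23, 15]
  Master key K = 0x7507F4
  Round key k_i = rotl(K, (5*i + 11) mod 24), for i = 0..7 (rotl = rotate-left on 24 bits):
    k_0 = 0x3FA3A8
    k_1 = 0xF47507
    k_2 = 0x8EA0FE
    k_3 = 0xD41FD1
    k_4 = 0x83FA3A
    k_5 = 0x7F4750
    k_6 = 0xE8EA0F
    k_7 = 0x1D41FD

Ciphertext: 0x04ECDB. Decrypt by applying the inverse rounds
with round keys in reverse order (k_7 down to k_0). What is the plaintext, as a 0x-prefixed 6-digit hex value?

s_0 = ciphertext = 0x04ECDB
s_1 = InvRound(s_0, k_7) = 0x155C5E
s_2 = InvRound(s_1, k_6) = 0x0D040C
s_3 = InvRound(s_2, k_5) = 0xAB08FB
s_4 = InvRound(s_3, k_4) = 0x74F4F5
s_5 = InvRound(s_4, k_3) = 0x3E8AAE
s_6 = InvRound(s_5, k_2) = 0x6F6A82
s_7 = InvRound(s_6, k_1) = 0x85C453
s_8 = InvRound(s_7, k_0) = 0x69DD63

0x69DD63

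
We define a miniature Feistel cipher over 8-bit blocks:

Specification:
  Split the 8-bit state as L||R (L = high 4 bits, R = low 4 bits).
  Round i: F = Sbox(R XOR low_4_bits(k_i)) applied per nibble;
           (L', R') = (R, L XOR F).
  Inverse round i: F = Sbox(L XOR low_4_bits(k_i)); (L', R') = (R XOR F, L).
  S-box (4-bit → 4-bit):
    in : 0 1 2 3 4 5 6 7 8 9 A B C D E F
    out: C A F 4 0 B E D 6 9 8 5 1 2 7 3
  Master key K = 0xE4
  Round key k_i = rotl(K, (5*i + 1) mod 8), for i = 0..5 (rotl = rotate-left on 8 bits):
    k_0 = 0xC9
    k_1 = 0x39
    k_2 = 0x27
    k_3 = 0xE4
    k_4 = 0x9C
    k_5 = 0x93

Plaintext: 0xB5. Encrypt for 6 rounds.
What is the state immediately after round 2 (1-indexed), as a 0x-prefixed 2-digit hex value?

0xA1

s_0 = plaintext = 0xB5
s_1 = Round(s_0, k_0) = 0x5A
s_2 = Round(s_1, k_1) = 0xA1
s_3 = Round(s_2, k_2) = 0x14
s_4 = Round(s_3, k_3) = 0x4D
s_5 = Round(s_4, k_4) = 0xDE
s_6 = Round(s_5, k_5) = 0xEF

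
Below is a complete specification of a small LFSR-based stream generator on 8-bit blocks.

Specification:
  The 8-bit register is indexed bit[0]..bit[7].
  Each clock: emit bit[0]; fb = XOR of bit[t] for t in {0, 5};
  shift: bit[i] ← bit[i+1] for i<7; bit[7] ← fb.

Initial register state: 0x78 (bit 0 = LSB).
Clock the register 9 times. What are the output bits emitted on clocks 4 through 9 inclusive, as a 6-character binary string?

111101

reg_0 = 0x78
clock 1: out=0, reg = 0xBC
clock 2: out=0, reg = 0xDE
clock 3: out=0, reg = 0x6F
clock 4: out=1, reg = 0x37
clock 5: out=1, reg = 0x1B
clock 6: out=1, reg = 0x8D
clock 7: out=1, reg = 0xC6
clock 8: out=0, reg = 0x63
clock 9: out=1, reg = 0x31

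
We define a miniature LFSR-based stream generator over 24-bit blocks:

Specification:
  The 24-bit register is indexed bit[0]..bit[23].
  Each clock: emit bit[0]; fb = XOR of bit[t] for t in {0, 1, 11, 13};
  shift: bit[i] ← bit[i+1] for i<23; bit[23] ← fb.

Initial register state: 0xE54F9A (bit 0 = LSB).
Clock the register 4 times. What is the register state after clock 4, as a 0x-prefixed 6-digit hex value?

0x4E54F9

reg_0 = 0xE54F9A
clock 1: out=0, reg = 0x72A7CD
clock 2: out=1, reg = 0x3953E6
clock 3: out=0, reg = 0x9CA9F3
clock 4: out=1, reg = 0x4E54F9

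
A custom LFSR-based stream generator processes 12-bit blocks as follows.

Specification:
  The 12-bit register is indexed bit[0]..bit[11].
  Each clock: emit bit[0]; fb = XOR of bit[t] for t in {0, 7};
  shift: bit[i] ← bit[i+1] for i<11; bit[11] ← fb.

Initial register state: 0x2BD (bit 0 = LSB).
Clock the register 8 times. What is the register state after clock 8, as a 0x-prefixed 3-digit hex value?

0xB82

reg_0 = 0x2BD
clock 1: out=1, reg = 0x15E
clock 2: out=0, reg = 0x0AF
clock 3: out=1, reg = 0x057
clock 4: out=1, reg = 0x82B
clock 5: out=1, reg = 0xC15
clock 6: out=1, reg = 0xE0A
clock 7: out=0, reg = 0x705
clock 8: out=1, reg = 0xB82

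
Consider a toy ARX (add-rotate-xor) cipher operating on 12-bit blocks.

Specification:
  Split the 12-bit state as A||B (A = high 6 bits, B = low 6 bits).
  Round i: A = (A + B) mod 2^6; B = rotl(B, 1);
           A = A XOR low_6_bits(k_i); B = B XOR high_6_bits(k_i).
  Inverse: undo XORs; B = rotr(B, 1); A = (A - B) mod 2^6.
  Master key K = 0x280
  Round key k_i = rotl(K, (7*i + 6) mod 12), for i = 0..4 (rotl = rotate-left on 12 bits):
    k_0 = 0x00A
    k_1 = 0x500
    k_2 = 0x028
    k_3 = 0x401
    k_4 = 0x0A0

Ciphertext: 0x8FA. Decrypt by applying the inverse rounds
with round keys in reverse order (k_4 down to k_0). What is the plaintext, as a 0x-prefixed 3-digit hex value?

0x6F5

s_0 = ciphertext = 0x8FA
s_1 = InvRound(s_0, k_4) = 0x9DC
s_2 = InvRound(s_1, k_3) = 0x806
s_3 = InvRound(s_2, k_2) = 0x143
s_4 = InvRound(s_3, k_1) = 0x6AB
s_5 = InvRound(s_4, k_0) = 0x6F5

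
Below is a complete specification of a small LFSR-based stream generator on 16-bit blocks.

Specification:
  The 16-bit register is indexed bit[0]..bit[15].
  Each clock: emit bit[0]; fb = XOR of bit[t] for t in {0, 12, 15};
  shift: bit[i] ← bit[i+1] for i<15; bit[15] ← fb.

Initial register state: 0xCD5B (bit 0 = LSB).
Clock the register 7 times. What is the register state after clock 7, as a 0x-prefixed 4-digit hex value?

0xA59A

reg_0 = 0xCD5B
clock 1: out=1, reg = 0x66AD
clock 2: out=1, reg = 0xB356
clock 3: out=0, reg = 0x59AB
clock 4: out=1, reg = 0x2CD5
clock 5: out=1, reg = 0x966A
clock 6: out=0, reg = 0x4B35
clock 7: out=1, reg = 0xA59A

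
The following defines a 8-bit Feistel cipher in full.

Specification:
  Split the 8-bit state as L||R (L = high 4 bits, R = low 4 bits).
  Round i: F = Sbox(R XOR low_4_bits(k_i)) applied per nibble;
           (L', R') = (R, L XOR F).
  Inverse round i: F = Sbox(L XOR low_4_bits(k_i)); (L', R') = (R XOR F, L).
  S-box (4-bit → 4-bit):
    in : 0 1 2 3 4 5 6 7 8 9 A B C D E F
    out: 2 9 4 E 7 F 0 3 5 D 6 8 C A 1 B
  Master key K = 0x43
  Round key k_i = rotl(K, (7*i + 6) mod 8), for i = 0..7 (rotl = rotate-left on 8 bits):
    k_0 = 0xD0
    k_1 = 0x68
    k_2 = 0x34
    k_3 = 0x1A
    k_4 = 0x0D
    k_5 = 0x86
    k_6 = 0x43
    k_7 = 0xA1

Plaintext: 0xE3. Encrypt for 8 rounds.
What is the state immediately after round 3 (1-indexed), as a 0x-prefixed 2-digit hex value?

0x64

s_0 = plaintext = 0xE3
s_1 = Round(s_0, k_0) = 0x30
s_2 = Round(s_1, k_1) = 0x06
s_3 = Round(s_2, k_2) = 0x64
s_4 = Round(s_3, k_3) = 0x47
s_5 = Round(s_4, k_4) = 0x72
s_6 = Round(s_5, k_5) = 0x20
s_7 = Round(s_6, k_6) = 0x0C
s_8 = Round(s_7, k_7) = 0xCA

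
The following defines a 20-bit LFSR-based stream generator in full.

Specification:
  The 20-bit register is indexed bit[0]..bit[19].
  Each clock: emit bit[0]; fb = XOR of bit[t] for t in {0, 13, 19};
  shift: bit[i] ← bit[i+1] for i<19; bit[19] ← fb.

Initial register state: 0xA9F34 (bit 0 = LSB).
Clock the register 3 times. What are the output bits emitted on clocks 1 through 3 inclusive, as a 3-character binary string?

reg_0 = 0xA9F34
clock 1: out=0, reg = 0xD4F9A
clock 2: out=0, reg = 0xEA7CD
clock 3: out=1, reg = 0xF53E6

001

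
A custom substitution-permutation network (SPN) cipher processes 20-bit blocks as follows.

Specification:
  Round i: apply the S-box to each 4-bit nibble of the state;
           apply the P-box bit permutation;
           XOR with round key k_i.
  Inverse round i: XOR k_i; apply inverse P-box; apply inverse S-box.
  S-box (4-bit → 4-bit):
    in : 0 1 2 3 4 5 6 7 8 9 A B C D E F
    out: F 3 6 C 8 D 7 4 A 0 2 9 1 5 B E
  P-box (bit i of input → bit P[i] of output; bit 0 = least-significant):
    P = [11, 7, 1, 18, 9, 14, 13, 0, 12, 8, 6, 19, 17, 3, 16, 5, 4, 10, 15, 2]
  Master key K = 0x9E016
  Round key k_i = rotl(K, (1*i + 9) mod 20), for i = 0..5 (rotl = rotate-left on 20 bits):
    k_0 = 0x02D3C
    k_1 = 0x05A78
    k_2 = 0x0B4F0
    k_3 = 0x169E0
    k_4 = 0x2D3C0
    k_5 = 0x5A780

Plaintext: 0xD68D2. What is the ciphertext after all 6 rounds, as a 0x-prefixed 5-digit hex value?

0xC76C1

s_0 = plaintext = 0xD68D2
s_1 = Round(s_0, k_0) = 0xB8EA6
s_2 = Round(s_1, k_1) = 0x803C6
s_3 = Round(s_2, k_2) = 0xBBA1E
s_4 = Round(s_3, k_3) = 0x72254
s_5 = Round(s_4, k_4) = 0x77089
s_6 = Round(s_5, k_5) = 0xC76C1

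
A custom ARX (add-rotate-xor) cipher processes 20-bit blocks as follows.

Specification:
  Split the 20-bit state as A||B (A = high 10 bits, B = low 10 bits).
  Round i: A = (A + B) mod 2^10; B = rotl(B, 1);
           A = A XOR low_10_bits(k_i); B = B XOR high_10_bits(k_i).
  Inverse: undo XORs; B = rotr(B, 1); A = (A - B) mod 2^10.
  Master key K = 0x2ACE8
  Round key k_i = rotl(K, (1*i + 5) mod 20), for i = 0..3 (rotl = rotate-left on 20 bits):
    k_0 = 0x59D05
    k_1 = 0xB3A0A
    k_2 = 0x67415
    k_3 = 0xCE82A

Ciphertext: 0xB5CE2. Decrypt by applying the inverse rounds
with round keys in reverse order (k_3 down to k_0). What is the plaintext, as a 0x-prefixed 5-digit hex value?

s_0 = ciphertext = 0xB5CE2
s_1 = InvRound(s_0, k_3) = 0x445EC
s_2 = InvRound(s_1, k_2) = 0xB3238
s_3 = InvRound(s_2, k_1) = 0x12C7B
s_4 = InvRound(s_3, k_0) = 0x3008E

0x3008E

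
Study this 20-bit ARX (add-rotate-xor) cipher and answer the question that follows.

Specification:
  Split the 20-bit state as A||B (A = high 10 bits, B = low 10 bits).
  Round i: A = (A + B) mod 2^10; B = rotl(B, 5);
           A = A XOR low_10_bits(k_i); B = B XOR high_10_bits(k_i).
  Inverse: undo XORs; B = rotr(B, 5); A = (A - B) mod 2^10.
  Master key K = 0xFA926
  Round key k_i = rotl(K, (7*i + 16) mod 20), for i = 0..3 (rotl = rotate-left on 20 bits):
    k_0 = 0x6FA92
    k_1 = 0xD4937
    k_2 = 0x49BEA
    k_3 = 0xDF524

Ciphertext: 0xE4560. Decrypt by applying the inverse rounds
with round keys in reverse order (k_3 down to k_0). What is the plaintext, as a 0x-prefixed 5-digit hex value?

s_0 = ciphertext = 0xE4560
s_1 = InvRound(s_0, k_3) = 0xC17B0
s_2 = InvRound(s_1, k_2) = 0x86ED4
s_3 = InvRound(s_2, k_1) = 0x980CC
s_4 = InvRound(s_3, k_0) = 0xA9E4B

0xA9E4B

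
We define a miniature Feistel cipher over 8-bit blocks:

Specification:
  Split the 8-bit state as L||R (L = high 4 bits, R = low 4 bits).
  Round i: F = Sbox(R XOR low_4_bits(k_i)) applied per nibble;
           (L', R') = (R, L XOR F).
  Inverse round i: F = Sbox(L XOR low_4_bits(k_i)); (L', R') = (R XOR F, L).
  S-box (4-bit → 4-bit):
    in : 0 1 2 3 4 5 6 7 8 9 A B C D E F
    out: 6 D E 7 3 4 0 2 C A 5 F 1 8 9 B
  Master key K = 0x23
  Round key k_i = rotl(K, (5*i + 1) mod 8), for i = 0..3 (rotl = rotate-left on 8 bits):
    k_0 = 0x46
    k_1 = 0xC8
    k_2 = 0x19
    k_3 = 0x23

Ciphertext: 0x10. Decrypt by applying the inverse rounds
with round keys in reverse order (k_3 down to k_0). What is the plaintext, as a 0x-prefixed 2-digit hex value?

0x11

s_0 = ciphertext = 0x10
s_1 = InvRound(s_0, k_3) = 0xE1
s_2 = InvRound(s_1, k_2) = 0x3E
s_3 = InvRound(s_2, k_1) = 0x13
s_4 = InvRound(s_3, k_0) = 0x11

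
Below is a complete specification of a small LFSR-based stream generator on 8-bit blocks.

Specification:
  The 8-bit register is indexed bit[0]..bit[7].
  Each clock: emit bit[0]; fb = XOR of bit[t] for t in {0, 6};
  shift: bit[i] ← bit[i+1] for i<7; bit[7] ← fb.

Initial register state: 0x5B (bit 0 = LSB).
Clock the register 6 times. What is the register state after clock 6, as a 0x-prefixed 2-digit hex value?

0x49

reg_0 = 0x5B
clock 1: out=1, reg = 0x2D
clock 2: out=1, reg = 0x96
clock 3: out=0, reg = 0x4B
clock 4: out=1, reg = 0x25
clock 5: out=1, reg = 0x92
clock 6: out=0, reg = 0x49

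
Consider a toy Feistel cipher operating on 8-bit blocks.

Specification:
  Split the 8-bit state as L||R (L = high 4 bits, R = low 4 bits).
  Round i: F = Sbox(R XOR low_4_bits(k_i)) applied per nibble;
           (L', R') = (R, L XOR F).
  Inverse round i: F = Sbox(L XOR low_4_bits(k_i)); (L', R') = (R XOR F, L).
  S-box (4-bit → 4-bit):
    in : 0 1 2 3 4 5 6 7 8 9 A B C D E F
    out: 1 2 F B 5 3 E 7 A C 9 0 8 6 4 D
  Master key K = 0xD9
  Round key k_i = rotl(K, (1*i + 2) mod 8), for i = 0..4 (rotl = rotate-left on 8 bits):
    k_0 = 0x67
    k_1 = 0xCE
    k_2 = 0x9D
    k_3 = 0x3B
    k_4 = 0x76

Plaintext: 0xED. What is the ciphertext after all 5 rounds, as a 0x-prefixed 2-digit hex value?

0x40

s_0 = plaintext = 0xED
s_1 = Round(s_0, k_0) = 0xD7
s_2 = Round(s_1, k_1) = 0x71
s_3 = Round(s_2, k_2) = 0x1F
s_4 = Round(s_3, k_3) = 0xF4
s_5 = Round(s_4, k_4) = 0x40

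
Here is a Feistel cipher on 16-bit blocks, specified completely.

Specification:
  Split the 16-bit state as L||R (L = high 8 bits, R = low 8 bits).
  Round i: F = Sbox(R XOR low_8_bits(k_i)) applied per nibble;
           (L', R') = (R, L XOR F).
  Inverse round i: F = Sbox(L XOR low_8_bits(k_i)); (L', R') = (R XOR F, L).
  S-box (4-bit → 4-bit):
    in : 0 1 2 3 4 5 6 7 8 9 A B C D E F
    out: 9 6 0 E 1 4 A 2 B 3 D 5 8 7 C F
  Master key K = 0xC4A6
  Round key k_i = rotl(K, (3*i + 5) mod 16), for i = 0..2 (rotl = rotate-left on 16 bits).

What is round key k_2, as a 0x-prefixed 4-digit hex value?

K = 0xC4A6
k_0 = rotl(K, (3*0+5) mod 16) = rotl(K, 5) = 0x94D8
k_1 = rotl(K, (3*1+5) mod 16) = rotl(K, 8) = 0xA6C4
k_2 = rotl(K, (3*2+5) mod 16) = rotl(K, 11) = 0x3625

0x3625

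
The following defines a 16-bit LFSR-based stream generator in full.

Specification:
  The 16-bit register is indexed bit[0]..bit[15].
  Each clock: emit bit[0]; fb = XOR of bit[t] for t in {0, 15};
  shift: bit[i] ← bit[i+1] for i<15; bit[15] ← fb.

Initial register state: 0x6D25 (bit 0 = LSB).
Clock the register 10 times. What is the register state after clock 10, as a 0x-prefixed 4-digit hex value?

reg_0 = 0x6D25
clock 1: out=1, reg = 0xB692
clock 2: out=0, reg = 0xDB49
clock 3: out=1, reg = 0x6DA4
clock 4: out=0, reg = 0x36D2
clock 5: out=0, reg = 0x1B69
clock 6: out=1, reg = 0x8DB4
clock 7: out=0, reg = 0xC6DA
clock 8: out=0, reg = 0xE36D
clock 9: out=1, reg = 0x71B6
clock 10: out=0, reg = 0x38DB

0x38DB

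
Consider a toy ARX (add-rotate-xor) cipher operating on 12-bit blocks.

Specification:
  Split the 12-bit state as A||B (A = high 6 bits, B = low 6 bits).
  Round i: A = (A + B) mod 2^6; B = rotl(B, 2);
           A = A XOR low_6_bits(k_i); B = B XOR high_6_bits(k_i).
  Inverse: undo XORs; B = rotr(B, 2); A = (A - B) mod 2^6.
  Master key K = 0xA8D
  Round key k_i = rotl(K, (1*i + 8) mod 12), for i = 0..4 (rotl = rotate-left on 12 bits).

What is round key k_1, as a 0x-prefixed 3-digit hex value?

0xB51

K = 0xA8D
k_0 = rotl(K, (1*0+8) mod 12) = rotl(K, 8) = 0xDA8
k_1 = rotl(K, (1*1+8) mod 12) = rotl(K, 9) = 0xB51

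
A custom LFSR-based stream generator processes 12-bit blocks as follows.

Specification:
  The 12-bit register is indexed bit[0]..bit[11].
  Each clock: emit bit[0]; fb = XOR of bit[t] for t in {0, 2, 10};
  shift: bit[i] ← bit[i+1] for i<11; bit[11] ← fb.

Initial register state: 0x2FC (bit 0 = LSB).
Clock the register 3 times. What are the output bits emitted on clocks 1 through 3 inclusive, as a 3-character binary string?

001

reg_0 = 0x2FC
clock 1: out=0, reg = 0x97E
clock 2: out=0, reg = 0xCBF
clock 3: out=1, reg = 0xE5F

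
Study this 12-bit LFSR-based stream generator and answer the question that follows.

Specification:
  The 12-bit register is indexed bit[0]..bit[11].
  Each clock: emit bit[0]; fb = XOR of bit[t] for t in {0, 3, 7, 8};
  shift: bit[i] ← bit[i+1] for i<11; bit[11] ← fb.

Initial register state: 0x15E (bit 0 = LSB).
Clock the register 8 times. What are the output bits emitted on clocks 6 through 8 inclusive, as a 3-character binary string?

010

reg_0 = 0x15E
clock 1: out=0, reg = 0x0AF
clock 2: out=1, reg = 0x857
clock 3: out=1, reg = 0xC2B
clock 4: out=1, reg = 0x615
clock 5: out=1, reg = 0xB0A
clock 6: out=0, reg = 0x585
clock 7: out=1, reg = 0xAC2
clock 8: out=0, reg = 0xD61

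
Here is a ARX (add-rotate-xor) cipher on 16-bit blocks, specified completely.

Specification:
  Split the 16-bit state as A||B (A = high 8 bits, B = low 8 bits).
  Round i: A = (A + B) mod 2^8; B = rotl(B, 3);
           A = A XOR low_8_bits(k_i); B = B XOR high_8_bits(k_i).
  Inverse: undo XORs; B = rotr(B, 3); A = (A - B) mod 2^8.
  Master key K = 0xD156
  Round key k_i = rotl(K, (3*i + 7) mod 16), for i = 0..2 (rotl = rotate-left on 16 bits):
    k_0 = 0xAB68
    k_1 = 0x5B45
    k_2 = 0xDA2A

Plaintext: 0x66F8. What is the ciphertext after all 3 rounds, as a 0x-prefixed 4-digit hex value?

s_0 = plaintext = 0x66F8
s_1 = Round(s_0, k_0) = 0x366C
s_2 = Round(s_1, k_1) = 0xE738
s_3 = Round(s_2, k_2) = 0x351B

0x351B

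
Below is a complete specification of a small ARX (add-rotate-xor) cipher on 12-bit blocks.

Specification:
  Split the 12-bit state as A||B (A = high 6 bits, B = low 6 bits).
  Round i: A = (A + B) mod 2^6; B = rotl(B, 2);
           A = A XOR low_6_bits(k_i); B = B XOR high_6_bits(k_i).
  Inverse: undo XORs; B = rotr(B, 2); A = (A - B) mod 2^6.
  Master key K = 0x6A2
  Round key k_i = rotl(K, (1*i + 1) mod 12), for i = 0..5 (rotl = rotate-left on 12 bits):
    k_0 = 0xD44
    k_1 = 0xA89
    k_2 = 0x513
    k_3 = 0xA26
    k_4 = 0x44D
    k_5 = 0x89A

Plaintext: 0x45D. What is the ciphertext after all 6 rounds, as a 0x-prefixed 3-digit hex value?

s_0 = plaintext = 0x45D
s_1 = Round(s_0, k_0) = 0xA80
s_2 = Round(s_1, k_1) = 0x8EA
s_3 = Round(s_2, k_2) = 0x7BE
s_4 = Round(s_3, k_3) = 0xE93
s_5 = Round(s_4, k_4) = 0x01C
s_6 = Round(s_5, k_5) = 0x193

0x193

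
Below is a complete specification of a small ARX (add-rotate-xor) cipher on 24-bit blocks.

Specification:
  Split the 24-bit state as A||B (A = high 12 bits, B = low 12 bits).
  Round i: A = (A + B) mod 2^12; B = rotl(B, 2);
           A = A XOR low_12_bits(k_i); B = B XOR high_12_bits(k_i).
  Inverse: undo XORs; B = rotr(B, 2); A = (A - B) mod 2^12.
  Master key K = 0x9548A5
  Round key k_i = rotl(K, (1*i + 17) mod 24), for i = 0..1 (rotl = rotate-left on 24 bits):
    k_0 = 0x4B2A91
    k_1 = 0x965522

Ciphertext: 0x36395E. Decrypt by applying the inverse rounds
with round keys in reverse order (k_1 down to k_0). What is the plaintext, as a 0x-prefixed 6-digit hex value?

0xE7322F

s_0 = ciphertext = 0x36395E
s_1 = InvRound(s_0, k_1) = 0xA33C0E
s_2 = InvRound(s_1, k_0) = 0xE7322F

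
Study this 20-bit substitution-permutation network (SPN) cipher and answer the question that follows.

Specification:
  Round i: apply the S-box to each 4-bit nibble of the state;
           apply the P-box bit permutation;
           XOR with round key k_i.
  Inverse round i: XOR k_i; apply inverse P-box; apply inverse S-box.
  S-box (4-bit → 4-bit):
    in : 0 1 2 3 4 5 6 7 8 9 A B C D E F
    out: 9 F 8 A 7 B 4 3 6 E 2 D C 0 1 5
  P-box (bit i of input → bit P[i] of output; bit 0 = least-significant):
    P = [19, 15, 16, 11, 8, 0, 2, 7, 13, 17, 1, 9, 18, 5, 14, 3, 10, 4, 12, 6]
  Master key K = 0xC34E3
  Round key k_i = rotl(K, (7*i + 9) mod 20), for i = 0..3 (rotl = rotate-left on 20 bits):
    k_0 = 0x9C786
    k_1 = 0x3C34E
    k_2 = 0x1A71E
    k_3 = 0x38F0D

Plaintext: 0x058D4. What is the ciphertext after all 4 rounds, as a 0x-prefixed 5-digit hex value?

0xDD1CD

s_0 = plaintext = 0x058D4
s_1 = Round(s_0, k_0) = 0x643EC
s_2 = Round(s_1, k_1) = 0x4986E
s_3 = Round(s_2, k_2) = 0xBF320
s_4 = Round(s_3, k_3) = 0xDD1CD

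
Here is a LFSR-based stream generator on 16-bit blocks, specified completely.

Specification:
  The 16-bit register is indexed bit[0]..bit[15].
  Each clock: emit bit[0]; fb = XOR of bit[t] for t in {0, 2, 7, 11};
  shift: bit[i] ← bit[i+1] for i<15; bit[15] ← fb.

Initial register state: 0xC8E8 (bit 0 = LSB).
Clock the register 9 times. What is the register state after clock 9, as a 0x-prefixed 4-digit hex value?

0x0D64

reg_0 = 0xC8E8
clock 1: out=0, reg = 0x6474
clock 2: out=0, reg = 0xB23A
clock 3: out=0, reg = 0x591D
clock 4: out=1, reg = 0xAC8E
clock 5: out=0, reg = 0xD647
clock 6: out=1, reg = 0x6B23
clock 7: out=1, reg = 0x3591
clock 8: out=1, reg = 0x1AC8
clock 9: out=0, reg = 0x0D64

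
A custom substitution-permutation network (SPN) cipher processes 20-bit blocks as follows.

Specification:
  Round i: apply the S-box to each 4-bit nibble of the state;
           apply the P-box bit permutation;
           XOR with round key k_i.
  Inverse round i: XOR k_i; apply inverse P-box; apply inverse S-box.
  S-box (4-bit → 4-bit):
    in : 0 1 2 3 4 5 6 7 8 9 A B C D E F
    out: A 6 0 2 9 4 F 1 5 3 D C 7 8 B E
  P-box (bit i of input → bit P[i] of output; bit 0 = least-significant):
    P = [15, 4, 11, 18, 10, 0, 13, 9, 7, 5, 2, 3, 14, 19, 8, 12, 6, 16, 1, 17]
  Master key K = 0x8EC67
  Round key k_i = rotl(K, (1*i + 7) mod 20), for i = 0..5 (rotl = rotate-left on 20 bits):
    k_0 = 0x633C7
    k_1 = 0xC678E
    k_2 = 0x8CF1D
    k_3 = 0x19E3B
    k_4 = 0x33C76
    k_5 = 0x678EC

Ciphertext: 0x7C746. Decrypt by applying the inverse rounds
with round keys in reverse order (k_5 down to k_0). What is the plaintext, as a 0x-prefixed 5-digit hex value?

s_0 = ciphertext = 0x7C746
s_1 = InvRound(s_0, k_5) = 0x1BEA8
s_2 = InvRound(s_1, k_4) = 0xA2AD9
s_3 = InvRound(s_2, k_3) = 0x60987
s_4 = InvRound(s_3, k_2) = 0xB944E
s_5 = InvRound(s_4, k_1) = 0xEA7B4
s_6 = InvRound(s_5, k_0) = 0x80399

0x80399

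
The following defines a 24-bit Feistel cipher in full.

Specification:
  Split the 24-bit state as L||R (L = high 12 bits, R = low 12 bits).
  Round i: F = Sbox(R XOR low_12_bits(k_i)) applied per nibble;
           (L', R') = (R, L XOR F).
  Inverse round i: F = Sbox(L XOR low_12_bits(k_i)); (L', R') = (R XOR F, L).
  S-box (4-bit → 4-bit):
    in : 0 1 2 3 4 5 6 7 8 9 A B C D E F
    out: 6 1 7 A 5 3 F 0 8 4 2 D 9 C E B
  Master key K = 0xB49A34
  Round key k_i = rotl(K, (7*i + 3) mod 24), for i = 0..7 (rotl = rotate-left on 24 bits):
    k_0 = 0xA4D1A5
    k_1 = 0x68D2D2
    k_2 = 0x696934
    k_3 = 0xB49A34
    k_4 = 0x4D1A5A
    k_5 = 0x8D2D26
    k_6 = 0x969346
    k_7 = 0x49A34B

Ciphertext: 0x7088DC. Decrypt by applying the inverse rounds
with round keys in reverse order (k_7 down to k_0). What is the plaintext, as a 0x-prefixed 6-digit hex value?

s_0 = ciphertext = 0x7088DC
s_1 = InvRound(s_0, k_7) = 0xD86708
s_2 = InvRound(s_1, k_6) = 0x99ED86
s_3 = InvRound(s_2, k_5) = 0x85E99E
s_4 = InvRound(s_3, k_4) = 0xEFB85E
s_5 = InvRound(s_4, k_3) = 0xDC5EFB
s_6 = InvRound(s_5, k_2) = 0xB4ADC5
s_7 = InvRound(s_6, k_1) = 0x98DB4A
s_8 = InvRound(s_7, k_0) = 0x33298D

0x33298D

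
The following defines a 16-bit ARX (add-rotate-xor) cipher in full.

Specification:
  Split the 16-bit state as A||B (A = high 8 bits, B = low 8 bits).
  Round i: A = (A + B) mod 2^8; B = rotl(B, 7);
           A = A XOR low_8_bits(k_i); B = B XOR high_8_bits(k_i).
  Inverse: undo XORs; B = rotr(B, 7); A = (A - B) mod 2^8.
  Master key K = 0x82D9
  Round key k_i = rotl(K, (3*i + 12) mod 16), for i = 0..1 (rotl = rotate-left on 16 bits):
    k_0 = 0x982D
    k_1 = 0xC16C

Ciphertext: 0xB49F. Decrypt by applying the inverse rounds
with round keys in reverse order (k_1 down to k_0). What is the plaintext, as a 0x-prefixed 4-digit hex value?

s_0 = ciphertext = 0xB49F
s_1 = InvRound(s_0, k_1) = 0x1CBC
s_2 = InvRound(s_1, k_0) = 0xE948

0xE948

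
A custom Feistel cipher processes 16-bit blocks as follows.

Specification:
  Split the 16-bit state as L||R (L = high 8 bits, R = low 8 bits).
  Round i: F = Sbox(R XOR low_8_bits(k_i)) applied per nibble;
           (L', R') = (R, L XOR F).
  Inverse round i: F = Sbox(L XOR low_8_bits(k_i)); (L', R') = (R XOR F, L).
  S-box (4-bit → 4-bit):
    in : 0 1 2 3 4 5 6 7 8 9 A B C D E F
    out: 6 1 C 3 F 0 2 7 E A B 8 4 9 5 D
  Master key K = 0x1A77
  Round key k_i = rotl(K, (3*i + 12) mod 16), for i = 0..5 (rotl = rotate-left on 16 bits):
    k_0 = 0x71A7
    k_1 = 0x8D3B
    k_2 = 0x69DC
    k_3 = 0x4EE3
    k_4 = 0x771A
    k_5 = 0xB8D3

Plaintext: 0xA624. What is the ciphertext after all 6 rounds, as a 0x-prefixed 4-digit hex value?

0x2E75

s_0 = plaintext = 0xA624
s_1 = Round(s_0, k_0) = 0x2445
s_2 = Round(s_1, k_1) = 0x4551
s_3 = Round(s_2, k_2) = 0x51AC
s_4 = Round(s_3, k_3) = 0xACAC
s_5 = Round(s_4, k_4) = 0xAC2E
s_6 = Round(s_5, k_5) = 0x2E75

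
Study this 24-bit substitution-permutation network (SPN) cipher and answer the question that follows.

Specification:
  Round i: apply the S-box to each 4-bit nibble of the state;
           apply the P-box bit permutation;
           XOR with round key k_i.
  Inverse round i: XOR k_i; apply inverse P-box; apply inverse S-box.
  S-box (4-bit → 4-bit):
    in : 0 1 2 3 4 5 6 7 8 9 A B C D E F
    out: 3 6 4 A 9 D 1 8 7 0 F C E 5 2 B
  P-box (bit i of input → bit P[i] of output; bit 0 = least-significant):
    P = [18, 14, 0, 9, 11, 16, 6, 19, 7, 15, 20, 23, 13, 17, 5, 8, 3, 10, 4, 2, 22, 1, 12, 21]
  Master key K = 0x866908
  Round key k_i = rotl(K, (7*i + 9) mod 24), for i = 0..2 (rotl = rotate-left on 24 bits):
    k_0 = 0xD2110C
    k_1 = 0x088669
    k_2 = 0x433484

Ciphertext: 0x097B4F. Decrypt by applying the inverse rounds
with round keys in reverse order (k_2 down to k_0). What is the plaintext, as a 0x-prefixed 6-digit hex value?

0xFABCA3

s_0 = ciphertext = 0x097B4F
s_1 = InvRound(s_0, k_2) = 0x00365C
s_2 = InvRound(s_1, k_1) = 0x2BDE72
s_3 = InvRound(s_2, k_0) = 0xFABCA3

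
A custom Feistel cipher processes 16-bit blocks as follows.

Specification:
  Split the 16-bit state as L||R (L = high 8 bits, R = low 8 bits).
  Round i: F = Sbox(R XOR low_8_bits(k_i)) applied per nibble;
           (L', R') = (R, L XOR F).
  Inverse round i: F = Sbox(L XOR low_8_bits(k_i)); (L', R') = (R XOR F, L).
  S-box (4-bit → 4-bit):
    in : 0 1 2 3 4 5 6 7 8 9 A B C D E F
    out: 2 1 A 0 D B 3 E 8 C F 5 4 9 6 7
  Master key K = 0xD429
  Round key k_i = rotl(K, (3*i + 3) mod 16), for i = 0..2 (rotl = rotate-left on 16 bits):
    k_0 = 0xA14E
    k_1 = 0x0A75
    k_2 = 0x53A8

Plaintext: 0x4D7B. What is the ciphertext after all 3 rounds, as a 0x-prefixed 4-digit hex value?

s_0 = plaintext = 0x4D7B
s_1 = Round(s_0, k_0) = 0x7B46
s_2 = Round(s_1, k_1) = 0x467B
s_3 = Round(s_2, k_2) = 0x7BD6

0x7BD6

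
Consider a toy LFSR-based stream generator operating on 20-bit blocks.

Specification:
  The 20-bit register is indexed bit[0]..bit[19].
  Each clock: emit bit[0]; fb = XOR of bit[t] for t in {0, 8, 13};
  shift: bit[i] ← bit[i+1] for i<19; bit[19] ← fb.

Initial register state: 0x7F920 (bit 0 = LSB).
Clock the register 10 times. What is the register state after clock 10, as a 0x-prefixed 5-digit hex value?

reg_0 = 0x7F920
clock 1: out=0, reg = 0x3FC90
clock 2: out=0, reg = 0x9FE48
clock 3: out=0, reg = 0xCFF24
clock 4: out=0, reg = 0x67F92
clock 5: out=0, reg = 0x33FC9
clock 6: out=1, reg = 0x99FE4
clock 7: out=0, reg = 0xCCFF2
clock 8: out=0, reg = 0xE67F9
clock 9: out=1, reg = 0xF33FC
clock 10: out=0, reg = 0x799FE

0x799FE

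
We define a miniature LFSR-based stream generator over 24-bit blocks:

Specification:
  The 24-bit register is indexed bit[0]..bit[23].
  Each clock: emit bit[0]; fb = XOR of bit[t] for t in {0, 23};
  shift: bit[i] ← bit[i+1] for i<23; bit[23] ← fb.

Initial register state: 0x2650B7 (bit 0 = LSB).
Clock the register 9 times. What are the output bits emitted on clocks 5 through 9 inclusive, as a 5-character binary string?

reg_0 = 0x2650B7
clock 1: out=1, reg = 0x93285B
clock 2: out=1, reg = 0x49942D
clock 3: out=1, reg = 0xA4CA16
clock 4: out=0, reg = 0xD2650B
clock 5: out=1, reg = 0x693285
clock 6: out=1, reg = 0xB49942
clock 7: out=0, reg = 0xDA4CA1
clock 8: out=1, reg = 0x6D2650
clock 9: out=0, reg = 0x369328

11010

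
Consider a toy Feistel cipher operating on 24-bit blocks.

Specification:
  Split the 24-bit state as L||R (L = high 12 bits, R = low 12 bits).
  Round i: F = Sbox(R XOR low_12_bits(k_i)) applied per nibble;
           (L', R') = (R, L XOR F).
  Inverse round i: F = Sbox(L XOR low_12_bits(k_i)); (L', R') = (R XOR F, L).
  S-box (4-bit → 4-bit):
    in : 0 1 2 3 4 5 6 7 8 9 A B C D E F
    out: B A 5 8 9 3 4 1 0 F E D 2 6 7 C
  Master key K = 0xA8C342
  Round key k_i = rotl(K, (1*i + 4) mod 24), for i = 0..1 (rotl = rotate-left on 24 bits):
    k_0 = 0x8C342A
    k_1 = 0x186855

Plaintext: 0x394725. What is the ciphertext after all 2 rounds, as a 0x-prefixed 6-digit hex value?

0xB28F33

s_0 = plaintext = 0x394725
s_1 = Round(s_0, k_0) = 0x725B28
s_2 = Round(s_1, k_1) = 0xB28F33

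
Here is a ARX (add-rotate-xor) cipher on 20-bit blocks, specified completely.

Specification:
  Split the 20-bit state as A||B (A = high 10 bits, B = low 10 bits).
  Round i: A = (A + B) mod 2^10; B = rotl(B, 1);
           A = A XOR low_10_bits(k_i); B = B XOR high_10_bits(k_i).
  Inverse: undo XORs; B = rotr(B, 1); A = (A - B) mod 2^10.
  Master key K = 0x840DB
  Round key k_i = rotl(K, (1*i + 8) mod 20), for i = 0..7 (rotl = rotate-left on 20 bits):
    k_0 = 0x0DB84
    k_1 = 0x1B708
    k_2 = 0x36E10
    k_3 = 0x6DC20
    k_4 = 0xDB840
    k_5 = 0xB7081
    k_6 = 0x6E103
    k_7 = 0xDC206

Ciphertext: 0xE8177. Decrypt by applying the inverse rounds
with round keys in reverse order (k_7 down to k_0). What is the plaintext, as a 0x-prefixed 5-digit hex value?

s_0 = ciphertext = 0xE8177
s_1 = InvRound(s_0, k_7) = 0xA8F03
s_2 = InvRound(s_1, k_6) = 0x10F5D
s_3 = InvRound(s_2, k_5) = 0x80AC0
s_4 = InvRound(s_3, k_4) = 0x5ACD7
s_5 = InvRound(s_4, k_3) = 0x26CB0
s_6 = InvRound(s_5, k_2) = 0x15A35
s_7 = InvRound(s_6, k_1) = 0x8C92C
s_8 = InvRound(s_7, k_0) = 0x4A48D

0x4A48D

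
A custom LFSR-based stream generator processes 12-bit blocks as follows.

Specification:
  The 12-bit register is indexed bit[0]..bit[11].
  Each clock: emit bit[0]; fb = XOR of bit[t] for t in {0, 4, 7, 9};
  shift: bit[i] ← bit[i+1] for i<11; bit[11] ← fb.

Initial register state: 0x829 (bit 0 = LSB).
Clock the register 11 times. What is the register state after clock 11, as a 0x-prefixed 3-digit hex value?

0x0CF

reg_0 = 0x829
clock 1: out=1, reg = 0xC14
clock 2: out=0, reg = 0xE0A
clock 3: out=0, reg = 0xF05
clock 4: out=1, reg = 0x782
clock 5: out=0, reg = 0x3C1
clock 6: out=1, reg = 0x9E0
clock 7: out=0, reg = 0xCF0
clock 8: out=0, reg = 0x678
clock 9: out=0, reg = 0x33C
clock 10: out=0, reg = 0x19E
clock 11: out=0, reg = 0x0CF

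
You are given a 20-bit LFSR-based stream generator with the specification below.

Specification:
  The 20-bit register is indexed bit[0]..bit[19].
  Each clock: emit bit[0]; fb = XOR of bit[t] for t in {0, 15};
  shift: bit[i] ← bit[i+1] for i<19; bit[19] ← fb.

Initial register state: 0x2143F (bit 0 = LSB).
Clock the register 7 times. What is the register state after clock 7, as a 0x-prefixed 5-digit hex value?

0xB6428

reg_0 = 0x2143F
clock 1: out=1, reg = 0x90A1F
clock 2: out=1, reg = 0xC850F
clock 3: out=1, reg = 0x64287
clock 4: out=1, reg = 0xB2143
clock 5: out=1, reg = 0xD90A1
clock 6: out=1, reg = 0x6C850
clock 7: out=0, reg = 0xB6428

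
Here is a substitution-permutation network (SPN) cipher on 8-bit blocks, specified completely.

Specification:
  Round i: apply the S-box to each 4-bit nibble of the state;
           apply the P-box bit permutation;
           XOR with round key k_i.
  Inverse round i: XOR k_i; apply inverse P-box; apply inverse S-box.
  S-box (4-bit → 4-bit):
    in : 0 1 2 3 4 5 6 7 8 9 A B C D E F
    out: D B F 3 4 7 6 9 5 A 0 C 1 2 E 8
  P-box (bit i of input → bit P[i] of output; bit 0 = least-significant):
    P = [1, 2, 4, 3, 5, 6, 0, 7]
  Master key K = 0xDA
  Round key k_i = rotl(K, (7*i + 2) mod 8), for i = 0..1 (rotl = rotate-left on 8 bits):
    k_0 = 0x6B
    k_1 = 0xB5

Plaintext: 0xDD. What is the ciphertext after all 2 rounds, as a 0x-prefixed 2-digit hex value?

s_0 = plaintext = 0xDD
s_1 = Round(s_0, k_0) = 0x2F
s_2 = Round(s_1, k_1) = 0x5C

0x5C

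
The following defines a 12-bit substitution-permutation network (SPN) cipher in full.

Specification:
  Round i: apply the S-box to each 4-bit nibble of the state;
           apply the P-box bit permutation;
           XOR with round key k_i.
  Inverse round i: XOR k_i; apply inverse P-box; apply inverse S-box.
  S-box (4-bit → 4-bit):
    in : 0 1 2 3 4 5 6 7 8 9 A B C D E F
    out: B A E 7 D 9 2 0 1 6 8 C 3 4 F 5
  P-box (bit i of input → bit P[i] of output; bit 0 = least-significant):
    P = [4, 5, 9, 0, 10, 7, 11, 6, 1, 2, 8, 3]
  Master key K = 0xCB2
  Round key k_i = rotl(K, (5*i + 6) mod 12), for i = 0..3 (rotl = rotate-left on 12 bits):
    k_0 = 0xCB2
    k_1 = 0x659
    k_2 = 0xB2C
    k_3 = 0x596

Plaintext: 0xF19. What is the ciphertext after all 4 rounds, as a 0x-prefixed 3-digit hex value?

0xA5B

s_0 = plaintext = 0xF19
s_1 = Round(s_0, k_0) = 0xF50
s_2 = Round(s_1, k_1) = 0x32A
s_3 = Round(s_2, k_2) = 0x2EB
s_4 = Round(s_3, k_3) = 0xA5B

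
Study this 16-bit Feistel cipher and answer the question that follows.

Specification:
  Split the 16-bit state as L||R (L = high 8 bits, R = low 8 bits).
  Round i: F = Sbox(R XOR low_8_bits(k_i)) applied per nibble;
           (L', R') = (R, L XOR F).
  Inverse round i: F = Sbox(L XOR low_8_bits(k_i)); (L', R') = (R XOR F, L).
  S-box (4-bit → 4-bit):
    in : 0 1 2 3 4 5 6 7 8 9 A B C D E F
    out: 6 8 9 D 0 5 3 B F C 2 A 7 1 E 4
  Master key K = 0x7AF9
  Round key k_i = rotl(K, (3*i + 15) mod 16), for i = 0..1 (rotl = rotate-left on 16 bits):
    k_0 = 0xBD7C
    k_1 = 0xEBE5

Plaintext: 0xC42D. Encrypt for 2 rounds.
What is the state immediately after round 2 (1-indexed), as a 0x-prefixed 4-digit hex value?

0x9C91

s_0 = plaintext = 0xC42D
s_1 = Round(s_0, k_0) = 0x2D9C
s_2 = Round(s_1, k_1) = 0x9C91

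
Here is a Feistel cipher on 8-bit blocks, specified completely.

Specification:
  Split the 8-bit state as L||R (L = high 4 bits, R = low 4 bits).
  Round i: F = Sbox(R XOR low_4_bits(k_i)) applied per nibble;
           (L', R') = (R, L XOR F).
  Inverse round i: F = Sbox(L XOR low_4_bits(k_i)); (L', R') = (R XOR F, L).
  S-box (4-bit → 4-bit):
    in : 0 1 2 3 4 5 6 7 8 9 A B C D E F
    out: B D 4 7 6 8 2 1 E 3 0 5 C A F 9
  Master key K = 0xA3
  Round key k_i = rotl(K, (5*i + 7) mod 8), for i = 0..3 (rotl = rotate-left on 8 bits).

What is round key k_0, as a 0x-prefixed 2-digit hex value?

0xD1

K = 0xA3
k_0 = rotl(K, (5*0+7) mod 8) = rotl(K, 7) = 0xD1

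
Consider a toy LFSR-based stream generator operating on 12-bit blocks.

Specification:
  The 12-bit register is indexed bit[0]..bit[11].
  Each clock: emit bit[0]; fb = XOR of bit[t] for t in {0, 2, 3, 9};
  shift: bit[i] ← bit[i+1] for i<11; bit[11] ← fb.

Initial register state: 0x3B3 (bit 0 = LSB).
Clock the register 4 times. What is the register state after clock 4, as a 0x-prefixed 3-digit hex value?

reg_0 = 0x3B3
clock 1: out=1, reg = 0x1D9
clock 2: out=1, reg = 0x0EC
clock 3: out=0, reg = 0x076
clock 4: out=0, reg = 0x83B

0x83B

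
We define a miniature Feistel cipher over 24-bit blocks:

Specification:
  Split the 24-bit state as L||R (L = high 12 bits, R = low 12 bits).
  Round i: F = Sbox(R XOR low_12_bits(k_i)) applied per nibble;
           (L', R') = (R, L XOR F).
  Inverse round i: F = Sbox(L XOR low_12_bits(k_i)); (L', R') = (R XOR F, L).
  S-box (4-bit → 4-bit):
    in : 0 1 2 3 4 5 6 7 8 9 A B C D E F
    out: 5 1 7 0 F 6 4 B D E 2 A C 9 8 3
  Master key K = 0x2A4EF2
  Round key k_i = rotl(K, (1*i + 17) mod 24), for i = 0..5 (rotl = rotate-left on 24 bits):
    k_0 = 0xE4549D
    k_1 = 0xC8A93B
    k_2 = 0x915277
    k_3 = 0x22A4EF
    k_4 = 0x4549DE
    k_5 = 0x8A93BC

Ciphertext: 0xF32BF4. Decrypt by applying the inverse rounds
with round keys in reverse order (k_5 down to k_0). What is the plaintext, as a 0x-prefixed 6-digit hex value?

s_0 = ciphertext = 0xF32BF4
s_1 = InvRound(s_0, k_5) = 0x72CF32
s_2 = InvRound(s_1, k_4) = 0x70572C
s_3 = InvRound(s_2, k_3) = 0x7AE705
s_4 = InvRound(s_3, k_2) = 0x19B7AE
s_5 = InvRound(s_4, k_1) = 0xA8B19B
s_6 = InvRound(s_5, k_0) = 0x98FA8B

0x98FA8B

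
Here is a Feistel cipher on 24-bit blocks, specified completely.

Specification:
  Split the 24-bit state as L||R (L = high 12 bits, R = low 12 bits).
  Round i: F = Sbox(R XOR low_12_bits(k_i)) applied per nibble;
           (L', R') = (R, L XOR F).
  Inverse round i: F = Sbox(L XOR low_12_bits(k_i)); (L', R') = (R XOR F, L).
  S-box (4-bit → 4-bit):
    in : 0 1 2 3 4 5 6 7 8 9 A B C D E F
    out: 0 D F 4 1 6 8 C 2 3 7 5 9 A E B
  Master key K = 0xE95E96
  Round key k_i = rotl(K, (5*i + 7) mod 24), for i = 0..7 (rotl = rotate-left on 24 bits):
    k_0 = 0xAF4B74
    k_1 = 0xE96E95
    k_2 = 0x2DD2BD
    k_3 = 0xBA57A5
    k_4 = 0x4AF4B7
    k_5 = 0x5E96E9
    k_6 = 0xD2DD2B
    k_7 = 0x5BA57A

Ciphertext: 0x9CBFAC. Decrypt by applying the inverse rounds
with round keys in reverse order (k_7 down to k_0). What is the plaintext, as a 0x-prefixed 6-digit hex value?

s_0 = ciphertext = 0x9CBFAC
s_1 = InvRound(s_0, k_7) = 0x6F19CB
s_2 = InvRound(s_1, k_6) = 0xC6C6F1
s_3 = InvRound(s_2, k_5) = 0x1D7C6C
s_4 = InvRound(s_3, k_4) = 0xAEC1D7
s_5 = InvRound(s_4, k_3) = 0xBC4AEC
s_6 = InvRound(s_5, k_2) = 0x92FBC4
s_7 = InvRound(s_6, k_1) = 0x79392F
s_8 = InvRound(s_7, k_0) = 0x0C3793

0x0C3793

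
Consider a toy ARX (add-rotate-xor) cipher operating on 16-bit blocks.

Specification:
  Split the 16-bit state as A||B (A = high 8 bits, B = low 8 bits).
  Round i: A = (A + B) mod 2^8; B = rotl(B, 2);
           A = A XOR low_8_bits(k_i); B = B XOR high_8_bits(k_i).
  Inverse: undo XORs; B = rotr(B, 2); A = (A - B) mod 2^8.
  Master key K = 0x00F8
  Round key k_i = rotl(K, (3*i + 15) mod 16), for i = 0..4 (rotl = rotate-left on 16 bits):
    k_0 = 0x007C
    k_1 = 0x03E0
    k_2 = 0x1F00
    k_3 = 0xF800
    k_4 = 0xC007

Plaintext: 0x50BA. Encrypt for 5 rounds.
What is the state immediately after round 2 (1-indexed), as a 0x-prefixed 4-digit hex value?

0x80A8

s_0 = plaintext = 0x50BA
s_1 = Round(s_0, k_0) = 0x76EA
s_2 = Round(s_1, k_1) = 0x80A8
s_3 = Round(s_2, k_2) = 0x28BD
s_4 = Round(s_3, k_3) = 0xE50E
s_5 = Round(s_4, k_4) = 0xF4F8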